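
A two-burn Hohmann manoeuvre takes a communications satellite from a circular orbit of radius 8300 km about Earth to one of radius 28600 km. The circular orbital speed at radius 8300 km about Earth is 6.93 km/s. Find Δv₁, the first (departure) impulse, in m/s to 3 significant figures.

From the circular-orbit relation v² = μ/r at r = 8300 km: μ = v²r = (6.93)² × 8300 = 3.98607×10^5 km³/s².
Semi-major axis of the transfer orbit: a_t = (8300 + 28600)/2 = 18450 km.
On the circular orbit at r = 8300 km, v_c = √(μ/r) = 6.930 km/s.
Transfer-orbit speed at the same r (vis-viva, a = a_t): v_t = √[μ(2/r − 1/a_t)] = 8.628 km/s.
Δv₁ = |v_t − v_c| = |8.628 − 6.930| = 1.698 km/s.

Δv₁ = 1700 m/s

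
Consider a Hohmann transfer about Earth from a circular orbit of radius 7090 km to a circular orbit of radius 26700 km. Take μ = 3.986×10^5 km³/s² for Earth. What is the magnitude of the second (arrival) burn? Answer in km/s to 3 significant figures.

Transfer-ellipse semi-major axis a_t = (r₁ + r₂)/2 = (7090 + 26700)/2 = 16895 km.
On the circular orbit at r = 26700 km, v_c = √(μ/r) = 3.864 km/s.
Vis-viva on the transfer ellipse at r = 26700 km gives v_t = √[μ(2/r − 1/a_t)] = 2.503 km/s.
Δv₂ = |v_t − v_c| = |2.503 − 3.864| = 1.361 km/s.

Δv₂ = 1.36 km/s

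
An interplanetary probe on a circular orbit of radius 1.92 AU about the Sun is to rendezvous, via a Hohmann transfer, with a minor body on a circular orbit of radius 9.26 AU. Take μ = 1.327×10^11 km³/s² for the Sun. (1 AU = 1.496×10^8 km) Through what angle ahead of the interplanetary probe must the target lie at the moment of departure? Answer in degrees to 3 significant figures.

In km: r₁ = 1.92 × 1.496×10^8 = 2.87232×10^8 km; r₂ = 9.26 × 1.496×10^8 = 1.385296×10^9 km.
The Hohmann ellipse has a_t = (r₁ + r₂)/2 = 8.36264×10^8 km.
Transfer time t = π√(a_t³/μ) = 2.0856×10^8 s.
Target angular speed ω₂ = √(μ/r₂³) = 7.0652×10^-9 rad/s.
Angle swept by the target during transfer: ω₂·t = 1.4735 rad = 84.43°.
Arrival is 180° from departure on the ellipse, so φ = 180° − 84.43° = 95.6°.

φ = 95.6°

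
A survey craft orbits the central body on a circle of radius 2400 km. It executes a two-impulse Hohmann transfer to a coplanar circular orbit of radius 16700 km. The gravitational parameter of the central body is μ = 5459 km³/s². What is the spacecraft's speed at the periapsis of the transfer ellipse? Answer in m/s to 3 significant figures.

The Hohmann ellipse has a_t = (r₁ + r₂)/2 = 9550 km.
At periapsis, r = 2400 km.
Vis-viva: v = √[μ(2/r − 1/a_t)] = √[5459 × (2/2400 − 1/9550)] = 1.994 km/s.

v = 1990 m/s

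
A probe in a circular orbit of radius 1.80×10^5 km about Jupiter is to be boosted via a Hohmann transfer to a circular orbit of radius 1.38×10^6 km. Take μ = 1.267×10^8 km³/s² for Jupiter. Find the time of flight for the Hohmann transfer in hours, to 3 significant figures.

t = 53.4 hours

Transfer-ellipse semi-major axis a_t = (r₁ + r₂)/2 = (1.800×10^5 + 1.380×10^6)/2 = 7.800×10^5 km.
By Kepler's third law the transfer-orbit period is T = 2π√(a_t³/μ), so t = T/2 = 1.923×10^5 s.
Converting: 1.923×10^5 s ÷ 3600 s/hour = 53.4 hours.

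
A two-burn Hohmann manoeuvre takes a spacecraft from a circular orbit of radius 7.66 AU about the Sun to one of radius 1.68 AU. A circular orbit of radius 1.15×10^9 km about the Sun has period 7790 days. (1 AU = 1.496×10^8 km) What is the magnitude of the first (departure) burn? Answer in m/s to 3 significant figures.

From Kepler's third law T² = 4π²r³/μ at r = 1.15×10^9 km, T = 7790 days = 7790 × 86400 s = 6.73056×10^8 s: μ = 4π²r³/T² = 1.32541×10^11 km³/s².
In km: r₁ = 7.66 × 1.496×10^8 = 1.145936×10^9 km; r₂ = 1.68 × 1.496×10^8 = 2.51328×10^8 km.
Transfer-ellipse semi-major axis a_t = (r₁ + r₂)/2 = (1.145936×10^9 + 2.51328×10^8)/2 = 6.98632×10^8 km.
On the circular orbit at r = 1.145936×10^9 km, v_c = √(μ/r) = 10.7546 km/s.
Vis-viva on the transfer ellipse at r = 1.145936×10^9 km gives v_t = √[μ(2/r − 1/a_t)] = 6.45047 km/s.
Δv₁ = |v_t − v_c| = |6.45047 − 10.7546| = 4.304 km/s.

Δv₁ = 4300 m/s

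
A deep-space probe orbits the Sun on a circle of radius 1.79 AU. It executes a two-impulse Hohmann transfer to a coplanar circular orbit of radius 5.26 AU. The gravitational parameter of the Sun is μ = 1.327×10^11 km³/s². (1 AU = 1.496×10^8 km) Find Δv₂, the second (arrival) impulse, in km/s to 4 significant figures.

Δv₂ = 3.732 km/s

In km: r₁ = 1.79 × 1.496×10^8 = 2.67784×10^8 km; r₂ = 5.26 × 1.496×10^8 = 7.86896×10^8 km.
The Hohmann ellipse has a_t = (r₁ + r₂)/2 = 5.2734×10^8 km.
On the circular orbit at r = 7.86896×10^8 km, v_c = √(μ/r) = 12.986 km/s.
Transfer-orbit speed at the same r (vis-viva, a = a_t): v_t = √[μ(2/r − 1/a_t)] = 9.2539 km/s.
Δv₂ = |v_t − v_c| = |9.2539 − 12.986| = 3.732 km/s.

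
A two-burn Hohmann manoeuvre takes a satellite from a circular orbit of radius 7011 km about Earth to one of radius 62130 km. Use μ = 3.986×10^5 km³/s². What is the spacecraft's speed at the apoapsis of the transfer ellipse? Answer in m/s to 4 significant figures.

v = 1141 m/s

Semi-major axis of the transfer orbit: a_t = (7011 + 62130)/2 = 34570.5 km.
At apoapsis, r = 62130 km.
Applying v² = μ(2/r − 1/a_t): v = 1.141 km/s.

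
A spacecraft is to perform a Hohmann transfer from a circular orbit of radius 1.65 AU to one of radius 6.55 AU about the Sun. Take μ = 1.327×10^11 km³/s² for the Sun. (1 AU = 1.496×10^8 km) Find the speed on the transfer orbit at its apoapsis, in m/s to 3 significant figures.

v = 7380 m/s

In km: r₁ = 1.65 × 1.496×10^8 = 2.4684×10^8 km; r₂ = 6.55 × 1.496×10^8 = 9.7988×10^8 km.
Semi-major axis of the transfer orbit: a_t = (2.4684×10^8 + 9.7988×10^8)/2 = 6.1336×10^8 km.
At apoapsis, r = 9.7988×10^8 km.
From the vis-viva equation, v = √[μ(2/r − 1/a_t)] = 7.382 km/s.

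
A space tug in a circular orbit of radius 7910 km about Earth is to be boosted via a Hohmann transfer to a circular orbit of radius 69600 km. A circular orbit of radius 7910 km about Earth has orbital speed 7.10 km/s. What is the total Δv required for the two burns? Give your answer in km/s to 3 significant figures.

Δv = 3.73 km/s

From the circular-orbit relation v² = μ/r at r = 7910 km: μ = v²r = (7.10)² × 7910 = 3.98743×10^5 km³/s².
The Hohmann ellipse has a_t = (r₁ + r₂)/2 = 38755 km.
Circular speed at r₁: v₁ = √(μ/r₁) = √(3.98743×10^5/7910) = 7.100 km/s.
Transfer-orbit speed at r₁ (v² = μ(2/r − 1/a)): v_p = √[μ(2/r₁ − 1/a_t)] = 9.515 km/s.
First burn Δv₁ = |v_p − v₁| = 2.415 km/s.
Circular speed at r₂: v₂ = √(μ/r₂) = 2.3935 km/s.
Transfer-orbit speed at r₂: v_a = √[μ(2/r₂ − 1/a_t)] = 1.0814 km/s.
Second burn Δv₂ = |v₂ − v_a| = 1.312 km/s.
Total Δv = Δv₁ + Δv₂ = 3.727 km/s.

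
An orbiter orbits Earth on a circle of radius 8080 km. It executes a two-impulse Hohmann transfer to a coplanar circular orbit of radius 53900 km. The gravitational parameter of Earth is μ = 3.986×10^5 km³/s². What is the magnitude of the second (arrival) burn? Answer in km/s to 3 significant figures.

Transfer-ellipse semi-major axis a_t = (r₁ + r₂)/2 = (8080 + 53900)/2 = 30990 km.
On the circular orbit at r = 53900 km, v_c = √(μ/r) = 2.7194 km/s.
Transfer-orbit speed at the same r (vis-viva, a = a_t): v_t = √[μ(2/r − 1/a_t)] = 1.3886 km/s.
Δv₂ = |v_t − v_c| = |1.3886 − 2.7194| = 1.331 km/s.

Δv₂ = 1.33 km/s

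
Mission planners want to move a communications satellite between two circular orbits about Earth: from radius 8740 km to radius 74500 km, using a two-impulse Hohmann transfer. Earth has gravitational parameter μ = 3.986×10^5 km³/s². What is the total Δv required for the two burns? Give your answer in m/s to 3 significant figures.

Transfer-ellipse semi-major axis a_t = (r₁ + r₂)/2 = (8740 + 74500)/2 = 41620 km.
At r₁ the circular-orbit speed is v₁ = √(μ/r₁) = 6.753 km/s.
On the transfer ellipse at r₁, v² = μ(2/r − 1/a) gives v_p = √[μ(2/r₁ − 1/a_t)] = 9.035 km/s.
First burn Δv₁ = |v_p − v₁| = 2.282 km/s.
Circular speed at r₂: v₂ = √(μ/r₂) = 2.313 km/s.
Transfer-orbit speed at r₂: v_a = √[μ(2/r₂ − 1/a_t)] = 1.060 km/s.
Second burn Δv₂ = |v₂ − v_a| = 1.253 km/s.
Δv = Δv₁ + Δv₂ = 2.282 + 1.253 = 3.535 km/s.

Δv = 3540 m/s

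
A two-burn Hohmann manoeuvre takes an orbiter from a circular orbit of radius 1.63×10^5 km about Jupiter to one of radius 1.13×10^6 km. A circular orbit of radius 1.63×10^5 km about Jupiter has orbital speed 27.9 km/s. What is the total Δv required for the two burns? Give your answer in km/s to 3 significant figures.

From the circular-orbit relation v² = μ/r at r = 1.63×10^5 km: μ = v²r = (27.9)² × 1.63×10^5 = 1.26881×10^8 km³/s².
The Hohmann ellipse has a_t = (r₁ + r₂)/2 = 6.465×10^5 km.
At r₁ the circular-orbit speed is v₁ = √(μ/r₁) = 27.900 km/s.
Transfer-orbit speed at r₁ (vis-viva equation): v_p = √[μ(2/r₁ − 1/a_t)] = 36.886 km/s.
First burn Δv₁ = |v_p − v₁| = 8.986 km/s.
Circular speed at r₂: v₂ = √(μ/r₂) = 10.5964 km/s.
Transfer-orbit speed at r₂: v_a = √[μ(2/r₂ − 1/a_t)] = 5.32069 km/s.
Second burn Δv₂ = |v₂ − v_a| = 5.276 km/s.
Δv = Δv₁ + Δv₂ = 8.986 + 5.276 = 14.26 km/s.

Δv = 14.3 km/s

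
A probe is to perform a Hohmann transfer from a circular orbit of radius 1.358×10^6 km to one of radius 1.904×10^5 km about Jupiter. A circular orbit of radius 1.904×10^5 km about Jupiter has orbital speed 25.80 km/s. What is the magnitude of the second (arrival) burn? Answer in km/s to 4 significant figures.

Δv₂ = 8.370 km/s

From the circular-orbit relation v² = μ/r at r = 1.904×10^5 km: μ = v²r = (25.80)² × 1.904×10^5 = 1.26738×10^8 km³/s².
The Hohmann ellipse has a_t = (r₁ + r₂)/2 = 7.742×10^5 km.
On the circular orbit at r = 1.904×10^5 km, v_c = √(μ/r) = 25.80 km/s.
Transfer-orbit speed at the same r (vis-viva, a = a_t): v_t = √[μ(2/r − 1/a_t)] = 34.17 km/s.
Δv₂ = |v_t − v_c| = |34.17 − 25.80| = 8.370 km/s.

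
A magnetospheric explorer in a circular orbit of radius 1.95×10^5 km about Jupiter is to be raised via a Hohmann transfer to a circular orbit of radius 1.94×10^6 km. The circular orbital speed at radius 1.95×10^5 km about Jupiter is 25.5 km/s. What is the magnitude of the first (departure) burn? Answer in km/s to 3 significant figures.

From the circular-orbit relation v² = μ/r at r = 1.95×10^5 km: μ = v²r = (25.5)² × 1.95×10^5 = 1.26799×10^8 km³/s².
The Hohmann ellipse has a_t = (r₁ + r₂)/2 = 1.0675×10^6 km.
Circular speed at r = 1.950×10^5 km: v_c = √(μ/r) = 25.500 km/s.
Transfer-orbit speed at the same r (vis-viva, a = a_t): v_t = √[μ(2/r − 1/a_t)] = 34.376 km/s.
Δv₁ = |v_t − v_c| = |34.376 − 25.500| = 8.876 km/s.

Δv₁ = 8.88 km/s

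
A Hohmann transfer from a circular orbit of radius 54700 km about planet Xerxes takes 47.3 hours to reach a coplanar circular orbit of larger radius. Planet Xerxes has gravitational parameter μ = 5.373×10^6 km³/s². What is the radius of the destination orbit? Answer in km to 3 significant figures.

Transfer time t = 47.3 hours = 1.7028×10^5 s, and t = π√(a_t³/μ).
So a_t = (μ t²/π²)^(1/3) = (5.373×10^6 × (1.7028×10^5)² / π²)^(1/3) = 2.5085×10^5 km.
Since a_t = (r₁ + r₂)/2, r₂ = 2a_t − r₁ = 2×2.5085×10^5 − 54700 = 4.470×10^5 km.

r₂ = 4.47×10^5 km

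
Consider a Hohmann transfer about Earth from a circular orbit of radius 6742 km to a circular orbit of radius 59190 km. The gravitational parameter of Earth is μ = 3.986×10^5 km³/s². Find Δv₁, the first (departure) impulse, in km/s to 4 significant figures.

The Hohmann ellipse has a_t = (r₁ + r₂)/2 = 32966 km.
Circular speed at r = 6742 km: v_c = √(μ/r) = 7.6891 km/s.
Vis-viva on the transfer ellipse at r = 6742 km gives v_t = √[μ(2/r − 1/a_t)] = 10.303 km/s.
Δv₁ = |v_t − v_c| = |10.303 − 7.6891| = 2.614 km/s.

Δv₁ = 2.614 km/s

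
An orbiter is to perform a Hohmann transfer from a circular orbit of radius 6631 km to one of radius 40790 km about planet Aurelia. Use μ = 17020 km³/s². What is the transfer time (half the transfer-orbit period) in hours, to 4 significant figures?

t = 24.42 hours

Transfer-ellipse semi-major axis a_t = (r₁ + r₂)/2 = (6631 + 40790)/2 = 23710.5 km.
Transfer time t = π√(a_t³/μ) = π√((23710.5)³ / 17020) = 87920 s.
Converting: 87920 s ÷ 3600 s/hour = 24.42 hours.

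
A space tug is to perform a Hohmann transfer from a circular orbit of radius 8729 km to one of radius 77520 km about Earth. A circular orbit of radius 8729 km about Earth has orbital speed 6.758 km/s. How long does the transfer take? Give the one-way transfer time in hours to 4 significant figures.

From the circular-orbit relation v² = μ/r at r = 8729 km: μ = v²r = (6.758)² × 8729 = 3.98658×10^5 km³/s².
Semi-major axis of the transfer orbit: a_t = (8729 + 77520)/2 = 43124.5 km.
Half the transfer-orbit period gives t = π√(a_t³/μ) = 44560 s.
Converting: 44560 s ÷ 3600 s/hour = 12.38 hours.

t = 12.38 hours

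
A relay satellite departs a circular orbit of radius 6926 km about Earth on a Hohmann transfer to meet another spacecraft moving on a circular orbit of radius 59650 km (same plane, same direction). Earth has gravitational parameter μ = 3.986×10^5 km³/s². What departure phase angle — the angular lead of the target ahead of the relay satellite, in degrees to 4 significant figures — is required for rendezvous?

Semi-major axis of the transfer orbit: a_t = (6926 + 59650)/2 = 33288 km.
Transfer time t = π√(a_t³/μ) = 30220 s.
The target's mean motion on its circular orbit is ω₂ = √(μ/r₂³) = 4.334×10^-5 rad/s.
Angle swept by the target during transfer: ω₂·t = 1.3097 rad = 75.04°.
The relay satellite traverses 180° on the transfer ellipse, so the target must lead by 180° − 75.04° = 105.0°.

φ = 105.0°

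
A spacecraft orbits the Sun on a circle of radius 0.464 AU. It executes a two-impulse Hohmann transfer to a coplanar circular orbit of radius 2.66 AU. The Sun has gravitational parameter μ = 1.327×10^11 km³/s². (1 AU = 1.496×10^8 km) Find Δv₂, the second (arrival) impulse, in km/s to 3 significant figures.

Δv₂ = 8.31 km/s

In km: r₁ = 0.464 × 1.496×10^8 = 6.94144×10^7 km; r₂ = 2.66 × 1.496×10^8 = 3.97936×10^8 km.
Semi-major axis of the transfer orbit: a_t = (6.94144×10^7 + 3.97936×10^8)/2 = 2.336752×10^8 km.
Circular speed at r = 3.97936×10^8 km: v_c = √(μ/r) = 18.261 km/s.
Vis-viva on the transfer ellipse at r = 3.97936×10^8 km gives v_t = √[μ(2/r − 1/a_t)] = 9.9528 km/s.
Δv₂ = |v_t − v_c| = |9.9528 − 18.261| = 8.308 km/s.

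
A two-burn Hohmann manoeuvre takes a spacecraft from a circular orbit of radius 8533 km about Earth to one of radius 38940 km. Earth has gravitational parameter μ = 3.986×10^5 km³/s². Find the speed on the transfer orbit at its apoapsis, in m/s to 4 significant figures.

v = 1918 m/s

Transfer-ellipse semi-major axis a_t = (r₁ + r₂)/2 = (8533 + 38940)/2 = 23736.5 km.
At apoapsis, r = 38940 km.
Vis-viva: v = √[μ(2/r − 1/a_t)] = √[3.986×10^5 × (2/38940 − 1/23736.5)] = 1.918 km/s.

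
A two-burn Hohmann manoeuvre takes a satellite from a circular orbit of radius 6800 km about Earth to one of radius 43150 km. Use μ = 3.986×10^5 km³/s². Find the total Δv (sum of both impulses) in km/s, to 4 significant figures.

Δv = 3.861 km/s

Semi-major axis of the transfer orbit: a_t = (6800 + 43150)/2 = 24975 km.
At r₁ the circular-orbit speed is v₁ = √(μ/r₁) = 7.656216 km/s.
Transfer-orbit speed at r₁ (vis-viva): v_p = √[μ(2/r₁ − 1/a_t)] = 10.06356 km/s.
First burn Δv₁ = |v_p − v₁| = 2.4073 km/s.
Circular speed at r₂: v₂ = √(μ/r₂) = 3.0393 km/s.
Transfer-orbit speed at r₂: v_a = √[μ(2/r₂ − 1/a_t)] = 1.5859 km/s.
Second burn Δv₂ = |v₂ − v_a| = 1.4534 km/s.
Δv = Δv₁ + Δv₂ = 2.4073 + 1.4534 = 3.861 km/s.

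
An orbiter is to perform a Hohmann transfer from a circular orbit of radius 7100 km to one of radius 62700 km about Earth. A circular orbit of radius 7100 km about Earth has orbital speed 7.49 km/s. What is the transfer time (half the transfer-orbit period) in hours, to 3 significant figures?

From the circular-orbit relation v² = μ/r at r = 7100 km: μ = v²r = (7.49)² × 7100 = 3.98311×10^5 km³/s².
The Hohmann ellipse has a_t = (r₁ + r₂)/2 = 34900 km.
Half the transfer-orbit period gives t = π√(a_t³/μ) = 32455 s.
Converting: 32455 s ÷ 3600 s/hour = 9.02 hours.

t = 9.02 hours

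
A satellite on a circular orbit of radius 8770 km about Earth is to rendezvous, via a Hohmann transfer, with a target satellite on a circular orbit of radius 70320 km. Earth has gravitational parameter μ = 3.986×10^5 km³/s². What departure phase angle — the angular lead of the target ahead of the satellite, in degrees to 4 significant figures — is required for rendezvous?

φ = 104.1°

Semi-major axis of the transfer orbit: a_t = (8770 + 70320)/2 = 39545 km.
Transfer time t = π√(a_t³/μ) = 39130 s.
Target angular speed ω₂ = √(μ/r₂³) = 3.386×10^-5 rad/s.
Angle swept by the target during transfer: ω₂·t = 1.3249 rad = 75.91°.
Arrival is 180° from departure on the ellipse, so φ = 180° − 75.91° = 104.1°.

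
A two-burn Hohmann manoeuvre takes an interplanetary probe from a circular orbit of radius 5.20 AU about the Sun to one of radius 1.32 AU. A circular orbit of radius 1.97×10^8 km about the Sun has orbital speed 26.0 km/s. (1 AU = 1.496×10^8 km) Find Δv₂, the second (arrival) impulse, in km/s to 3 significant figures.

From the circular-orbit relation v² = μ/r at r = 1.97×10^8 km: μ = v²r = (26.0)² × 1.97×10^8 = 1.33172×10^11 km³/s².
In km: r₁ = 5.20 × 1.496×10^8 = 7.7792×10^8 km; r₂ = 1.32 × 1.496×10^8 = 1.97472×10^8 km.
Transfer-ellipse semi-major axis a_t = (r₁ + r₂)/2 = (7.7792×10^8 + 1.97472×10^8)/2 = 4.87696×10^8 km.
Circular speed at r = 1.97472×10^8 km: v_c = √(μ/r) = 25.969 km/s.
Vis-viva on the transfer ellipse at r = 1.97472×10^8 km gives v_t = √[μ(2/r − 1/a_t)] = 32.798 km/s.
Δv₂ = |v_t − v_c| = |32.798 − 25.969| = 6.829 km/s.

Δv₂ = 6.83 km/s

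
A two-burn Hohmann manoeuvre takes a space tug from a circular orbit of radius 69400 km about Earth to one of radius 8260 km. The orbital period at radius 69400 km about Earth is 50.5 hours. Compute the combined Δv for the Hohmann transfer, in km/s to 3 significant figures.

Δv = 3.63 km/s

From Kepler's third law T² = 4π²r³/μ at r = 69400 km, T = 50.5 hours = 50.5 × 3600 s = 1.818×10^5 s: μ = 4π²r³/T² = 3.99255×10^5 km³/s².
The Hohmann ellipse has a_t = (r₁ + r₂)/2 = 38830 km.
At r₁ the circular-orbit speed is v₁ = √(μ/r₁) = 2.3985 km/s.
Transfer-orbit speed at r₁ (v² = μ(2/r − 1/a)): v_a = √[μ(2/r₁ − 1/a_t)] = 1.1062 km/s.
First burn Δv₁ = |v_a − v₁| = 1.292 km/s.
Circular speed at r₂: v₂ = √(μ/r₂) = 6.9524 km/s.
Transfer-orbit speed at r₂: v_p = √[μ(2/r₂ − 1/a_t)] = 9.2946 km/s.
Second burn Δv₂ = |v₂ − v_p| = 2.342 km/s.
Δv = Δv₁ + Δv₂ = 1.292 + 2.342 = 3.634 km/s.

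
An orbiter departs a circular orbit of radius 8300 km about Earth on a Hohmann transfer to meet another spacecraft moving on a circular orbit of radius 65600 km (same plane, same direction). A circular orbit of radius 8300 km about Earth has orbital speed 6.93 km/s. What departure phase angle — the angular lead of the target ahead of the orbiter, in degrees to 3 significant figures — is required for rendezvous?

From the circular-orbit relation v² = μ/r at r = 8300 km: μ = v²r = (6.93)² × 8300 = 3.98607×10^5 km³/s².
Semi-major axis of the transfer orbit: a_t = (8300 + 65600)/2 = 36950 km.
Transfer time t = π√(a_t³/μ) = 35340 s.
Target angular speed ω₂ = √(μ/r₂³) = 3.758×10^-5 rad/s.
Angle swept by the target during transfer: ω₂·t = 1.328 rad = 76.09°.
Arrival is 180° from departure on the ellipse, so φ = 180° − 76.09° = 104°.

φ = 104°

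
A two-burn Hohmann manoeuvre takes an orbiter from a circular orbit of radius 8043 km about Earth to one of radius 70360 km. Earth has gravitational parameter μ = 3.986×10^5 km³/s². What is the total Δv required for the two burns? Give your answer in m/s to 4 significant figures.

Δv = 3694 m/s

The Hohmann ellipse has a_t = (r₁ + r₂)/2 = 39201.5 km.
At r₁ the circular-orbit speed is v₁ = √(μ/r₁) = 7.039789 km/s.
Transfer-orbit speed at r₁ (vis-viva equation): v_p = √[μ(2/r₁ − 1/a_t)] = 9.431292 km/s.
First burn Δv₁ = |v_p − v₁| = 2.392 km/s.
At r₂, v₂ = √(μ/r₂) = 2.380 km/s.
Transfer-orbit speed at r₂: v_a = √[μ(2/r₂ − 1/a_t)] = 1.078 km/s.
Second burn Δv₂ = |v₂ − v_a| = 1.302 km/s.
Total Δv = Δv₁ + Δv₂ = 3.694 km/s.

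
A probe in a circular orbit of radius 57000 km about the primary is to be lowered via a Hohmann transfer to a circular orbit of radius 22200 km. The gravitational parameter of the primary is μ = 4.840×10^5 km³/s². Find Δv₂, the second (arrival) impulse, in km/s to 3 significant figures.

Transfer-ellipse semi-major axis a_t = (r₁ + r₂)/2 = (57000 + 22200)/2 = 39600 km.
Circular speed at r = 22200 km: v_c = √(μ/r) = 4.6692 km/s.
Vis-viva on the transfer ellipse at r = 22200 km gives v_t = √[μ(2/r − 1/a_t)] = 5.6019 km/s.
Δv₂ = |v_t − v_c| = |5.6019 − 4.6692| = 0.9327 km/s.

Δv₂ = 0.933 km/s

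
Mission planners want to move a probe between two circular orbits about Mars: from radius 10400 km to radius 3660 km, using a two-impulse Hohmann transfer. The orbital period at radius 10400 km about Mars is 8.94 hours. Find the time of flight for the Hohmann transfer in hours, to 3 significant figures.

t = 2.48 hours

From Kepler's third law T² = 4π²r³/μ at r = 10400 km, T = 8.94 hours = 8.94 × 3600 s = 32184 s: μ = 4π²r³/T² = 42872.6 km³/s².
Transfer-ellipse semi-major axis a_t = (r₁ + r₂)/2 = (10400 + 3660)/2 = 7030 km.
By Kepler's third law the transfer-orbit period is T = 2π√(a_t³/μ), so t = T/2 = 8943 s.
Converting: 8943 s ÷ 3600 s/hour = 2.48 hours.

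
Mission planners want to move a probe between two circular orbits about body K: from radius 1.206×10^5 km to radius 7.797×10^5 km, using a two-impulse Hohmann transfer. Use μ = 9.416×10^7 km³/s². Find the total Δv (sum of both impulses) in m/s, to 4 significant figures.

Δv = 14130 m/s

Transfer-ellipse semi-major axis a_t = (r₁ + r₂)/2 = (1.206×10^5 + 7.797×10^5)/2 = 4.5015×10^5 km.
Circular speed at r₁: v₁ = √(μ/r₁) = √(9.416×10^7/1.206×10^5) = 27.942 km/s.
On the transfer ellipse at r₁, vis-viva equation gives v_p = √[μ(2/r₁ − 1/a_t)] = 36.774 km/s.
First burn Δv₁ = |v_p − v₁| = 8.832 km/s.
Circular speed at r₂: v₂ = √(μ/r₂) = 10.989 km/s.
Transfer-orbit speed at r₂: v_a = √[μ(2/r₂ − 1/a_t)] = 5.6881 km/s.
Second burn Δv₂ = |v₂ − v_a| = 5.301 km/s.
Δv = Δv₁ + Δv₂ = 8.832 + 5.301 = 14.13 km/s.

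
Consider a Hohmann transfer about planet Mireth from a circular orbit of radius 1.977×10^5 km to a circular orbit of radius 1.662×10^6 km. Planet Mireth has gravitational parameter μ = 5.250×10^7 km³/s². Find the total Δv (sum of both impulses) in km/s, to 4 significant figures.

Transfer-ellipse semi-major axis a_t = (r₁ + r₂)/2 = (1.977×10^5 + 1.662×10^6)/2 = 9.2985×10^5 km.
At r₁ the circular-orbit speed is v₁ = √(μ/r₁) = 16.2958 km/s.
Transfer-orbit speed at r₁ (vis-viva): v_p = √[μ(2/r₁ − 1/a_t)] = 21.7864 km/s.
First burn Δv₁ = |v_p − v₁| = 5.4906 km/s.
Circular speed at r₂: v₂ = √(μ/r₂) = 5.6204 km/s.
Transfer-orbit speed at r₂: v_a = √[μ(2/r₂ − 1/a_t)] = 2.5916 km/s.
Second burn Δv₂ = |v₂ − v_a| = 3.0288 km/s.
Total Δv = Δv₁ + Δv₂ = 8.519 km/s.

Δv = 8.519 km/s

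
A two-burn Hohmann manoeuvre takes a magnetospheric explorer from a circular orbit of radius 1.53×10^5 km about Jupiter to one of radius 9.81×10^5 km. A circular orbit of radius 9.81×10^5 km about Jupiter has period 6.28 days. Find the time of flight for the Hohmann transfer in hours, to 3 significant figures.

From Kepler's third law T² = 4π²r³/μ at r = 9.81×10^5 km, T = 6.28 days = 6.28 × 86400 s = 5.42592×10^5 s: μ = 4π²r³/T² = 1.26596×10^8 km³/s².
Transfer-ellipse semi-major axis a_t = (r₁ + r₂)/2 = (1.530×10^5 + 9.810×10^5)/2 = 5.670×10^5 km.
Half the transfer-orbit period gives t = π√(a_t³/μ) = 1.192×10^5 s.
Converting: 1.192×10^5 s ÷ 3600 s/hour = 33.1 hours.

t = 33.1 hours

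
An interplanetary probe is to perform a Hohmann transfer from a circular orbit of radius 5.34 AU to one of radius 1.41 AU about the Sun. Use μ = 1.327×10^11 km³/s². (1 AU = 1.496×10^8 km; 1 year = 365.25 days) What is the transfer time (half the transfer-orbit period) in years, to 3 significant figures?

t = 3.10 years

In km: r₁ = 5.34 × 1.496×10^8 = 7.98864×10^8 km; r₂ = 1.41 × 1.496×10^8 = 2.10936×10^8 km.
Transfer-ellipse semi-major axis a_t = (r₁ + r₂)/2 = (7.98864×10^8 + 2.10936×10^8)/2 = 5.049×10^8 km.
Transfer time t = π√(a_t³/μ) = π√((5.049×10^8)³ / 1.327×10^11) = 9.784×10^7 s.
Converting: 9.784×10^7 s ÷ 3.15576×10^7 s/year (365.25 × 86400) = 3.10 years.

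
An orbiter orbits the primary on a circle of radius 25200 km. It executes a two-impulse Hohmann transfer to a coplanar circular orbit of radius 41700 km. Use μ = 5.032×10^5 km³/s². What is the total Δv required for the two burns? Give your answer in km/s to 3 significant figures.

The Hohmann ellipse has a_t = (r₁ + r₂)/2 = 33450 km.
At r₁ the circular-orbit speed is v₁ = √(μ/r₁) = 4.4686 km/s.
Transfer-orbit speed at r₁ (v² = μ(2/r − 1/a)): v_p = √[μ(2/r₁ − 1/a_t)] = 4.9893 km/s.
First burn Δv₁ = |v_p − v₁| = 0.5207 km/s.
At r₂, v₂ = √(μ/r₂) = 3.4738 km/s.
Transfer-orbit speed at r₂: v_a = √[μ(2/r₂ − 1/a_t)] = 3.0151 km/s.
Second burn Δv₂ = |v₂ − v_a| = 0.4587 km/s.
Δv = Δv₁ + Δv₂ = 0.5207 + 0.4587 = 0.9794 km/s.

Δv = 0.979 km/s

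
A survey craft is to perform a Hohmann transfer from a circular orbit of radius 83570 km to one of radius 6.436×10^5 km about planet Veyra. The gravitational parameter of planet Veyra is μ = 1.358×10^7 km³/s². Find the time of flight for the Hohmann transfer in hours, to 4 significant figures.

Semi-major axis of the transfer orbit: a_t = (83570 + 6.436×10^5)/2 = 3.63585×10^5 km.
Half the transfer-orbit period gives t = π√(a_t³/μ) = 1.869×10^5 s.
Converting: 1.869×10^5 s ÷ 3600 s/hour = 51.92 hours.

t = 51.92 hours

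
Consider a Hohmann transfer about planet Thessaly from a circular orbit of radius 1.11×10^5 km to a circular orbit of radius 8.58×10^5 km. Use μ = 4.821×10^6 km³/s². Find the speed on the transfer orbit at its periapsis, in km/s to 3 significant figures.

The Hohmann ellipse has a_t = (r₁ + r₂)/2 = 4.845×10^5 km.
At periapsis, r = 1.110×10^5 km.
From the vis-viva equation, v = √[μ(2/r − 1/a_t)] = 8.770 km/s.

v = 8.77 km/s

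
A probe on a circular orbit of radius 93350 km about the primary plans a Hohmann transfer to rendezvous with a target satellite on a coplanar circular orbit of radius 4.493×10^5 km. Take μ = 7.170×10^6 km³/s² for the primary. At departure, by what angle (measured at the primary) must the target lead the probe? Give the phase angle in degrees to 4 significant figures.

φ = 95.53°

Semi-major axis of the transfer orbit: a_t = (93350 + 4.493×10^5)/2 = 2.71325×10^5 km.
The half-period of the transfer ellipse is t = π√(a_t³/μ) = 1.6582×10^5 s.
The target's mean motion on its circular orbit is ω₂ = √(μ/r₂³) = 8.8911×10^-6 rad/s.
Angle swept by the target during transfer: ω₂·t = 1.4743 rad = 84.47°.
The probe traverses 180° on the transfer ellipse, so the target must lead by 180° − 84.47° = 95.53°.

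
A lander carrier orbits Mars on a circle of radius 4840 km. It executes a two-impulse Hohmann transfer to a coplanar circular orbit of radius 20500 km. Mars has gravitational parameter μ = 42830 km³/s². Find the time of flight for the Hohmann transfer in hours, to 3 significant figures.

Transfer-ellipse semi-major axis a_t = (r₁ + r₂)/2 = (4840 + 20500)/2 = 12670 km.
By Kepler's third law the transfer-orbit period is T = 2π√(a_t³/μ), so t = T/2 = 21650 s.
Converting: 21650 s ÷ 3600 s/hour = 6.01 hours.

t = 6.01 hours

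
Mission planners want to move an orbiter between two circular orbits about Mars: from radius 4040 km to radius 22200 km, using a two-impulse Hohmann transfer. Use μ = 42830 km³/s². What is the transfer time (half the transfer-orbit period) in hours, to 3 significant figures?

Semi-major axis of the transfer orbit: a_t = (4040 + 22200)/2 = 13120 km.
Transfer time t = π√(a_t³/μ) = π√((13120)³ / 42830) = 22810 s.
Converting: 22810 s ÷ 3600 s/hour = 6.34 hours.

t = 6.34 hours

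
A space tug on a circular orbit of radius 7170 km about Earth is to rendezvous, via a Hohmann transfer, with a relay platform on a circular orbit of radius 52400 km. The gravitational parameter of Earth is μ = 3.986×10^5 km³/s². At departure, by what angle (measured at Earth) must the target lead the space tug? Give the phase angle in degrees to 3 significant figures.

φ = 103°

Transfer-ellipse semi-major axis a_t = (r₁ + r₂)/2 = (7170 + 52400)/2 = 29785 km.
The half-period of the transfer ellipse is t = π√(a_t³/μ) = 25580 s.
The target's mean motion on its circular orbit is ω₂ = √(μ/r₂³) = 5.263×10^-5 rad/s.
Angle swept by the target during transfer: ω₂·t = 1.3463 rad = 77.14°.
The space tug traverses 180° on the transfer ellipse, so the target must lead by 180° − 77.14° = 103°.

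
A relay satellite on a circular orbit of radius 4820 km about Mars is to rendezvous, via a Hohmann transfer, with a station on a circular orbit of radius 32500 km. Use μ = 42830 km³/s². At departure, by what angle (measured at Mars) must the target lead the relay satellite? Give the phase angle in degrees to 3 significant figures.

Transfer-ellipse semi-major axis a_t = (r₁ + r₂)/2 = (4820 + 32500)/2 = 18660 km.
The half-period of the transfer ellipse is t = π√(a_t³/μ) = 38694.0 s.
The target's mean motion on its circular orbit is ω₂ = √(μ/r₂³) = 3.53223×10^-5 rad/s.
Angle swept by the target during transfer: ω₂·t = 1.3668 rad = 78.31°.
Arrival is 180° from departure on the ellipse, so φ = 180° − 78.31° = 102°.

φ = 102°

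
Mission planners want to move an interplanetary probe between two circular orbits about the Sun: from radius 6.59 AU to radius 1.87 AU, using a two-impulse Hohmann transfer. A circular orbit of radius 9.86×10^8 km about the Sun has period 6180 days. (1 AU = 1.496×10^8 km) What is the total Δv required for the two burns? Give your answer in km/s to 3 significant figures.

Δv = 9.29 km/s

From Kepler's third law T² = 4π²r³/μ at r = 9.86×10^8 km, T = 6180 days = 6180 × 86400 s = 5.33952×10^8 s: μ = 4π²r³/T² = 1.32735×10^11 km³/s².
In km: r₁ = 6.59 × 1.496×10^8 = 9.85864×10^8 km; r₂ = 1.87 × 1.496×10^8 = 2.79752×10^8 km.
The Hohmann ellipse has a_t = (r₁ + r₂)/2 = 6.32808×10^8 km.
Circular speed at r₁: v₁ = √(μ/r₁) = √(1.32735×10^11/9.85864×10^8) = 11.603 km/s.
Transfer-orbit speed at r₁ (vis-viva): v_a = √[μ(2/r₁ − 1/a_t)] = 7.7150 km/s.
First burn Δv₁ = |v_a − v₁| = 3.888 km/s.
Circular speed at r₂: v₂ = √(μ/r₂) = 21.782 km/s.
Transfer-orbit speed at r₂: v_p = √[μ(2/r₂ − 1/a_t)] = 27.188 km/s.
Second burn Δv₂ = |v₂ − v_p| = 5.406 km/s.
Δv = Δv₁ + Δv₂ = 3.888 + 5.406 = 9.294 km/s.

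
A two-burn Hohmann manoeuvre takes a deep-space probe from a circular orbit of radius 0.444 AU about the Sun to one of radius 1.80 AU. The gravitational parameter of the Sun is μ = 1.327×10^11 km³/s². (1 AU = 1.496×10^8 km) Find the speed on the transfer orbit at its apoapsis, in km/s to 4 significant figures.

v = 13.96 km/s

In km: r₁ = 0.444 × 1.496×10^8 = 6.64224×10^7 km; r₂ = 1.80 × 1.496×10^8 = 2.6928×10^8 km.
Semi-major axis of the transfer orbit: a_t = (6.64224×10^7 + 2.6928×10^8)/2 = 1.678512×10^8 km.
At apoapsis, r = 2.6928×10^8 km.
Vis-viva: v = √[μ(2/r − 1/a_t)] = √[1.327×10^11 × (2/2.6928×10^8 − 1/1.678512×10^8)] = 13.96 km/s.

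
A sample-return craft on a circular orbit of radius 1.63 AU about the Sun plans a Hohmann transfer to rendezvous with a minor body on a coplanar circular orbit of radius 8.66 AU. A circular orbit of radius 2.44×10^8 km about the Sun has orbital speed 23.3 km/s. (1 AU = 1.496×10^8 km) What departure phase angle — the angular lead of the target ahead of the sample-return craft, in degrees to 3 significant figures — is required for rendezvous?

From the circular-orbit relation v² = μ/r at r = 2.44×10^8 km: μ = v²r = (23.3)² × 2.44×10^8 = 1.32465×10^11 km³/s².
In km: r₁ = 1.63 × 1.496×10^8 = 2.43848×10^8 km; r₂ = 8.66 × 1.496×10^8 = 1.295536×10^9 km.
Semi-major axis of the transfer orbit: a_t = (2.43848×10^8 + 1.295536×10^9)/2 = 7.69692×10^8 km.
Transfer time t = π√(a_t³/μ) = 1.8432×10^8 s.
The target's mean motion on its circular orbit is ω₂ = √(μ/r₂³) = 7.8051×10^-9 rad/s.
Angle swept by the target during transfer: ω₂·t = 1.4386 rad = 82.43°.
Arrival is 180° from departure on the ellipse, so φ = 180° − 82.43° = 97.6°.

φ = 97.6°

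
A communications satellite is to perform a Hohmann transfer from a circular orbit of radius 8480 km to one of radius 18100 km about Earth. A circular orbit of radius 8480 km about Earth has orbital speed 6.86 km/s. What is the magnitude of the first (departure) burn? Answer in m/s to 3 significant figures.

From the circular-orbit relation v² = μ/r at r = 8480 km: μ = v²r = (6.86)² × 8480 = 3.99065×10^5 km³/s².
The Hohmann ellipse has a_t = (r₁ + r₂)/2 = 13290 km.
Circular speed at r = 8480 km: v_c = √(μ/r) = 6.860 km/s.
Vis-viva on the transfer ellipse at r = 8480 km gives v_t = √[μ(2/r − 1/a_t)] = 8.006 km/s.
Δv₁ = |v_t − v_c| = |8.006 − 6.860| = 1.146 km/s.

Δv₁ = 1150 m/s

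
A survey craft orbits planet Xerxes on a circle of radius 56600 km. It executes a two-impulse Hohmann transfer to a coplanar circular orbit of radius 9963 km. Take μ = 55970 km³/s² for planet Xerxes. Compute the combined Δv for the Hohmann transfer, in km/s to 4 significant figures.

Transfer-ellipse semi-major axis a_t = (r₁ + r₂)/2 = (56600 + 9963)/2 = 33281.5 km.
At r₁ the circular-orbit speed is v₁ = √(μ/r₁) = 0.9944 km/s.
Transfer-orbit speed at r₁ (vis-viva): v_a = √[μ(2/r₁ − 1/a_t)] = 0.5441 km/s.
First burn Δv₁ = |v_a − v₁| = 0.4503 km/s.
Circular speed at r₂: v₂ = √(μ/r₂) = 2.3702 km/s.
Transfer-orbit speed at r₂: v_p = √[μ(2/r₂ − 1/a_t)] = 3.0909 km/s.
Second burn Δv₂ = |v₂ − v_p| = 0.7207 km/s.
Δv = Δv₁ + Δv₂ = 0.4503 + 0.7207 = 1.171 km/s.

Δv = 1.171 km/s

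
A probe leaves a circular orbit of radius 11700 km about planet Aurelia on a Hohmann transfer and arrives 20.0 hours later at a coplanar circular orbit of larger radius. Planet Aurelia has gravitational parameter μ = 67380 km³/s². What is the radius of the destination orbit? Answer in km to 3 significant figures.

Transfer time t = 20.0 hours = 72000 s, and t = π√(a_t³/μ).
So a_t = (μ t²/π²)^(1/3) = (67380 × (72000)² / π²)^(1/3) = 32832 km.
Since a_t = (r₁ + r₂)/2, r₂ = 2a_t − r₁ = 2×32832 − 11700 = 53964 km.

r₂ = 54000 km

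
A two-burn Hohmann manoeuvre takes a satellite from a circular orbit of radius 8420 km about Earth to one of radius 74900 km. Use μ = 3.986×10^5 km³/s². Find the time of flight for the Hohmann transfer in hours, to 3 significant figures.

Semi-major axis of the transfer orbit: a_t = (8420 + 74900)/2 = 41660 km.
By Kepler's third law the transfer-orbit period is T = 2π√(a_t³/μ), so t = T/2 = 42310 s.
Converting: 42310 s ÷ 3600 s/hour = 11.8 hours.

t = 11.8 hours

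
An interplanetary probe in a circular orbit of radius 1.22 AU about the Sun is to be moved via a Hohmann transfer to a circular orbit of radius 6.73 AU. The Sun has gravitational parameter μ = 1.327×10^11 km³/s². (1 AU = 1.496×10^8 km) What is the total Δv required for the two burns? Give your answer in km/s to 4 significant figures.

In km: r₁ = 1.22 × 1.496×10^8 = 1.82512×10^8 km; r₂ = 6.73 × 1.496×10^8 = 1.006808×10^9 km.
The Hohmann ellipse has a_t = (r₁ + r₂)/2 = 5.9466×10^8 km.
At r₁ the circular-orbit speed is v₁ = √(μ/r₁) = 26.9643 km/s.
On the transfer ellipse at r₁, v² = μ(2/r − 1/a) gives v_p = √[μ(2/r₁ − 1/a_t)] = 35.0856 km/s.
First burn Δv₁ = |v_p − v₁| = 8.121 km/s.
At r₂, v₂ = √(μ/r₂) = 11.48 km/s.
Transfer-orbit speed at r₂: v_a = √[μ(2/r₂ − 1/a_t)] = 6.360 km/s.
Second burn Δv₂ = |v₂ − v_a| = 5.120 km/s.
Total Δv = Δv₁ + Δv₂ = 13.24 km/s.

Δv = 13.24 km/s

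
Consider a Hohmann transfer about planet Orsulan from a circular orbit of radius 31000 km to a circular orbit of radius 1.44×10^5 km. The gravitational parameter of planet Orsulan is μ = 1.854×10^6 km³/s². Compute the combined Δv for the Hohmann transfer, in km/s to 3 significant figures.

Δv = 3.64 km/s

Transfer-ellipse semi-major axis a_t = (r₁ + r₂)/2 = (31000 + 1.440×10^5)/2 = 87500 km.
Circular speed at r₁: v₁ = √(μ/r₁) = √(1.854×10^6/31000) = 7.7335 km/s.
On the transfer ellipse at r₁, v² = μ(2/r − 1/a) gives v_p = √[μ(2/r₁ − 1/a_t)] = 9.9209 km/s.
First burn Δv₁ = |v_p − v₁| = 2.1874 km/s.
At r₂, v₂ = √(μ/r₂) = 3.5882 km/s.
Transfer-orbit speed at r₂: v_a = √[μ(2/r₂ − 1/a_t)] = 2.1358 km/s.
Second burn Δv₂ = |v₂ − v_a| = 1.4524 km/s.
Total Δv = Δv₁ + Δv₂ = 3.640 km/s.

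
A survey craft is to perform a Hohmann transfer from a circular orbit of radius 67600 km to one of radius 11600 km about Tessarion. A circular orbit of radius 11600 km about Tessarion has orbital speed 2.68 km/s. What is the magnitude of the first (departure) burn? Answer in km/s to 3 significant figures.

Δv₁ = 0.509 km/s

From the circular-orbit relation v² = μ/r at r = 11600 km: μ = v²r = (2.68)² × 11600 = 83315.8 km³/s².
Semi-major axis of the transfer orbit: a_t = (67600 + 11600)/2 = 39600 km.
On the circular orbit at r = 67600 km, v_c = √(μ/r) = 1.1102 km/s.
Vis-viva on the transfer ellipse at r = 67600 km gives v_t = √[μ(2/r − 1/a_t)] = 0.60086 km/s.
Δv₁ = |v_t − v_c| = |0.60086 − 1.1102| = 0.5093 km/s.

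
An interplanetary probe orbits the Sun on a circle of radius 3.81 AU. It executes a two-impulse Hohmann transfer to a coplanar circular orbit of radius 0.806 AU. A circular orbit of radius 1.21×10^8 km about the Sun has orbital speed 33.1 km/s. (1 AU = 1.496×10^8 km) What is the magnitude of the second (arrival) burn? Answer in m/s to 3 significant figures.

From the circular-orbit relation v² = μ/r at r = 1.21×10^8 km: μ = v²r = (33.1)² × 1.21×10^8 = 1.32569×10^11 km³/s².
In km: r₁ = 3.81 × 1.496×10^8 = 5.69976×10^8 km; r₂ = 0.806 × 1.496×10^8 = 1.205776×10^8 km.
Transfer-ellipse semi-major axis a_t = (r₁ + r₂)/2 = (5.69976×10^8 + 1.205776×10^8)/2 = 3.452768×10^8 km.
On the circular orbit at r = 1.205776×10^8 km, v_c = √(μ/r) = 33.158 km/s.
Vis-viva on the transfer ellipse at r = 1.205776×10^8 km gives v_t = √[μ(2/r − 1/a_t)] = 42.602 km/s.
Δv₂ = |v_t − v_c| = |42.602 − 33.158| = 9.444 km/s.

Δv₂ = 9440 m/s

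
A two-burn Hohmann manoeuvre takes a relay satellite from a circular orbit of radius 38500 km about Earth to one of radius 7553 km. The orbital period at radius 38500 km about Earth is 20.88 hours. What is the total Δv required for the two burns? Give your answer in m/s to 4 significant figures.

From Kepler's third law T² = 4π²r³/μ at r = 38500 km, T = 20.88 hours = 20.88 × 3600 s = 75168 s: μ = 4π²r³/T² = 3.98727×10^5 km³/s².
Semi-major axis of the transfer orbit: a_t = (38500 + 7553)/2 = 23026.5 km.
At r₁ the circular-orbit speed is v₁ = √(μ/r₁) = 3.218 km/s.
On the transfer ellipse at r₁, vis-viva gives v_a = √[μ(2/r₁ − 1/a_t)] = 1.843 km/s.
First burn Δv₁ = |v_a − v₁| = 1.375 km/s.
At r₂, v₂ = √(μ/r₂) = 7.266 km/s.
Transfer-orbit speed at r₂: v_p = √[μ(2/r₂ − 1/a_t)] = 9.395 km/s.
Second burn Δv₂ = |v₂ − v_p| = 2.129 km/s.
Δv = Δv₁ + Δv₂ = 1.375 + 2.129 = 3.504 km/s.

Δv = 3504 m/s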